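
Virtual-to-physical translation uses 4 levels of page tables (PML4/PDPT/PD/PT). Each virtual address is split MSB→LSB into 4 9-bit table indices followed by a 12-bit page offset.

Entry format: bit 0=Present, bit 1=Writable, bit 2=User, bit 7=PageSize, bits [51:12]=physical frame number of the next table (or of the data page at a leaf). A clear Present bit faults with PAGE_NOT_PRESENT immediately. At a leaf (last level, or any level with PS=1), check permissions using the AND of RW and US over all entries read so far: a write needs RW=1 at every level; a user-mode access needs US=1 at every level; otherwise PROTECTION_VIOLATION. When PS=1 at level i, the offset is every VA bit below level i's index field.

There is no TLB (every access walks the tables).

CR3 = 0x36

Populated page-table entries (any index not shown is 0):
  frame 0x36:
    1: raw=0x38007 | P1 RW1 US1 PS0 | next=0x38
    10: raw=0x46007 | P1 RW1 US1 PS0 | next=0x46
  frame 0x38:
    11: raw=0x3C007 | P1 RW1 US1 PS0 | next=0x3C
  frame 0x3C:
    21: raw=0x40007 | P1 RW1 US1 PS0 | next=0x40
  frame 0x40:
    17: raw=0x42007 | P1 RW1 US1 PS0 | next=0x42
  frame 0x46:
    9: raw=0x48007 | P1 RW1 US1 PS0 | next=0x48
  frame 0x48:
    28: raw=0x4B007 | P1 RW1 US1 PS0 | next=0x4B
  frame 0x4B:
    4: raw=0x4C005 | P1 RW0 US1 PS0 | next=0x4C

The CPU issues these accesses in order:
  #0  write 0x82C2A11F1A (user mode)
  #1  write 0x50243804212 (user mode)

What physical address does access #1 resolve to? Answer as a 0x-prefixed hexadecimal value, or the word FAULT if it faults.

Per-access translation:
#0 VA=0x82C2A11F1A (w,user):
  L0: frame=0x36 idx=1 entry=0x38007 [P=1 RW=1 US=1 PS=0]
  L1: frame=0x38 idx=11 entry=0x3C007 [P=1 RW=1 US=1 PS=0]
  L2: frame=0x3C idx=21 entry=0x40007 [P=1 RW=1 US=1 PS=0]
  L3: frame=0x40 idx=17 entry=0x42007 [P=1 RW=1 US=1 PS=0]
  ✓ 0x42F1A  — 4 lookups
#1 VA=0x50243804212 (w,user):
  L0: frame=0x36 idx=10 entry=0x46007 [P=1 RW=1 US=1 PS=0]
  L1: frame=0x46 idx=9 entry=0x48007 [P=1 RW=1 US=1 PS=0]
  L2: frame=0x48 idx=28 entry=0x4B007 [P=1 RW=1 US=1 PS=0]
  L3: frame=0x4B idx=4 entry=0x4C005 [P=1 RW=0 US=1 PS=0]
  ✗ PROTECTION_VIOLATION  [4 reads]

Access #1 PA: FAULT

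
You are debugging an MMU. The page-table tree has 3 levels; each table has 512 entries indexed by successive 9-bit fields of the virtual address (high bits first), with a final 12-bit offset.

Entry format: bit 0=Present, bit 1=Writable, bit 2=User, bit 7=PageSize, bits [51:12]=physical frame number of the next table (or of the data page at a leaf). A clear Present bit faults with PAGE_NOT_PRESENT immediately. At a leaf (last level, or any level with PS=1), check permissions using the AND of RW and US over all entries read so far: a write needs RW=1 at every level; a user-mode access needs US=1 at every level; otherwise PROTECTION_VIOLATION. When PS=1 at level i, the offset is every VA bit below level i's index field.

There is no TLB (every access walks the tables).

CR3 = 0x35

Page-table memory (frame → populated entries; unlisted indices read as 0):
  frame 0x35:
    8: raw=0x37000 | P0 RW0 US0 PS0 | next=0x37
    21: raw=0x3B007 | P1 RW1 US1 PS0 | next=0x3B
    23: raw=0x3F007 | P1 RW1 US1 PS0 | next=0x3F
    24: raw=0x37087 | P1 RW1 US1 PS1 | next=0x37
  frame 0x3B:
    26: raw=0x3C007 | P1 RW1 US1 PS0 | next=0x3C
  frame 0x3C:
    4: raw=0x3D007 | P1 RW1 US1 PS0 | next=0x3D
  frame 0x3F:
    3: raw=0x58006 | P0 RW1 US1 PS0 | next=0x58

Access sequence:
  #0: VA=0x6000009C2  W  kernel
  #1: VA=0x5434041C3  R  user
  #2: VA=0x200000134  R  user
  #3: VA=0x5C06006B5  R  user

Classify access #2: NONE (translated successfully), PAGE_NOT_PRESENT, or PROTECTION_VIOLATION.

Trace:
#0 VA=0x6000009C2 (w,kernel):
  [0] read 0x35 idx=24: raw=0x37087 flags P=1 W=1 U=1 S=1
  ✓ 0x379C2 (huge @L0)  — 1 lookups
#1 VA=0x5434041C3 (r,user):
  [0] read 0x35 idx=21: raw=0x3B007 flags P=1 W=1 U=1 S=0
  [1] read 0x3B idx=26: raw=0x3C007 flags P=1 W=1 U=1 S=0
  [2] read 0x3C idx=4: raw=0x3D007 flags P=1 W=1 U=1 S=0
  ✓ 0x3D1C3  — 3 lookups
#2 VA=0x200000134 (r,user):
  [0] read 0x35 idx=8: raw=0x37000 flags P=0 W=0 U=0 S=0
  ✗ PAGE_NOT_PRESENT  [1 reads]
#3 VA=0x5C06006B5 (r,user):
  [0] read 0x35 idx=23: raw=0x3F007 flags P=1 W=1 U=1 S=0
  [1] read 0x3F idx=3: raw=0x58006 flags P=0 W=1 U=1 S=0
  ✗ PAGE_NOT_PRESENT  [2 reads]

Access #2 fault: PAGE_NOT_PRESENT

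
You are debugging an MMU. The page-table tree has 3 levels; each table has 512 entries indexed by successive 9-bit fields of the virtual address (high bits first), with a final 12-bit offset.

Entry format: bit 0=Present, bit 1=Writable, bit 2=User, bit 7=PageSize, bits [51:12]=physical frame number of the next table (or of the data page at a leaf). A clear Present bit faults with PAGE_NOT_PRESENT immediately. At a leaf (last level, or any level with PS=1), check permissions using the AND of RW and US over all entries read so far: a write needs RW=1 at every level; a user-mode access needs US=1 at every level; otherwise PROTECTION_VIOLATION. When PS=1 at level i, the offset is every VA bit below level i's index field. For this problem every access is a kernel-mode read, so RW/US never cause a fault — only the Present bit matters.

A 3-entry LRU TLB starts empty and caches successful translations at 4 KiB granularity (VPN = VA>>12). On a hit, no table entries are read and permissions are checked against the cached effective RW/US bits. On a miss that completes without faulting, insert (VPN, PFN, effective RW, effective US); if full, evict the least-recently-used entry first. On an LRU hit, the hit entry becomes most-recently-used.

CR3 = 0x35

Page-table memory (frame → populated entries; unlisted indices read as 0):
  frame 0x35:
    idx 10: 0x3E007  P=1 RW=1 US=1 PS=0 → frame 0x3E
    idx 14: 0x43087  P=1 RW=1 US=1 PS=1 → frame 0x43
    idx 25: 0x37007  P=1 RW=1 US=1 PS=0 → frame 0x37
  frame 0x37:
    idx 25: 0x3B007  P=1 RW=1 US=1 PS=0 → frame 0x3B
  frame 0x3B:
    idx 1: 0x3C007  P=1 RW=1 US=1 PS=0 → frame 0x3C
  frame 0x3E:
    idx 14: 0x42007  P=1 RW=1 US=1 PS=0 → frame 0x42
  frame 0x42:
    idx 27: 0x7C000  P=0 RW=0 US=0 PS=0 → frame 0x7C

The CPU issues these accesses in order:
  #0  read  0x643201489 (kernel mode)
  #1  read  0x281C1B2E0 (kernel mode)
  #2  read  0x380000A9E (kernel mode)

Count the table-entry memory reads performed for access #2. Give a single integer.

Per-access translation:
#0 VA=0x643201489 (r,kernel):
  lvl0: tbl 0x35, slot 25 ⇒ 0x37007 (P1/RW1/US1/PS0)
  lvl1: tbl 0x37, slot 25 ⇒ 0x3B007 (P1/RW1/US1/PS0)
  lvl2: tbl 0x3B, slot 1 ⇒ 0x3C007 (P1/RW1/US1/PS0)
  ⇒ phys 0x3C489  [3 reads]
#1 VA=0x281C1B2E0 (r,kernel):
  lvl0: tbl 0x35, slot 10 ⇒ 0x3E007 (P1/RW1/US1/PS0)
  lvl1: tbl 0x3E, slot 14 ⇒ 0x42007 (P1/RW1/US1/PS0)
  lvl2: tbl 0x42, slot 27 ⇒ 0x7C000 (P0/RW0/US0/PS0)
  → PAGE_NOT_PRESENT  (3 entries read)
#2 VA=0x380000A9E (r,kernel):
  lvl0: tbl 0x35, slot 14 ⇒ 0x43087 (P1/RW1/US1/PS1)
  ⇒ phys 0x43A9E (huge @L0)  [1 reads]

Entries read for #2: 1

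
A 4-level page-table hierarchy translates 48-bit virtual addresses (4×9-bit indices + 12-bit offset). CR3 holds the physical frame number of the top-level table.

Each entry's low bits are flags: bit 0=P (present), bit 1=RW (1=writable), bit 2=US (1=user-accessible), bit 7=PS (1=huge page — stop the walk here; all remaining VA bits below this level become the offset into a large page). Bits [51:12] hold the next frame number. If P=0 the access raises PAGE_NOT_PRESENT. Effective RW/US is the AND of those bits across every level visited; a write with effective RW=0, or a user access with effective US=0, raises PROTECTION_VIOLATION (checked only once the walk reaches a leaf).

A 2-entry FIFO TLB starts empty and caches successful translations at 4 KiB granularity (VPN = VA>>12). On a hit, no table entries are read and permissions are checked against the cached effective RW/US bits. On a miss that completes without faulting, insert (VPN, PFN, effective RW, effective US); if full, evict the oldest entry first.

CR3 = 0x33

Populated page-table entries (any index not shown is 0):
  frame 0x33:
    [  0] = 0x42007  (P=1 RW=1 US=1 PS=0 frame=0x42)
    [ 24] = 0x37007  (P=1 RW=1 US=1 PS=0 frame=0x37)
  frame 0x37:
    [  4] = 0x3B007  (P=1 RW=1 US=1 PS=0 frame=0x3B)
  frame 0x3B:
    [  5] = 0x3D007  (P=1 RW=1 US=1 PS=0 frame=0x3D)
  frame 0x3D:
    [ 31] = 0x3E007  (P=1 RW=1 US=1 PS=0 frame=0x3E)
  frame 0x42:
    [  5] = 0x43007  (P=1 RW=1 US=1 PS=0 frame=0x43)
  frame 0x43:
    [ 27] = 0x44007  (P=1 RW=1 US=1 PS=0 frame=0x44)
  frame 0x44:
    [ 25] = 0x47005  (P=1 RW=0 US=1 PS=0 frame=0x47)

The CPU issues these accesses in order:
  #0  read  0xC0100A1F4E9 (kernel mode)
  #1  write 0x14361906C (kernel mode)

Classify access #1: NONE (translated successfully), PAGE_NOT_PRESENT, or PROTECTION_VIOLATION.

Trace:
#0 VA=0xC0100A1F4E9 (r,kernel):
  L0 @0x33[24] → 0x37007  P=1,RW=1,US=1,PS=0
  L1 @0x37[4] → 0x3B007  P=1,RW=1,US=1,PS=0
  L2 @0x3B[5] → 0x3D007  P=1,RW=1,US=1,PS=0
  L3 @0x3D[31] → 0x3E007  P=1,RW=1,US=1,PS=0
  ✓ 0x3E4E9  — 4 lookups
#1 VA=0x14361906C (w,kernel):
  L0 @0x33[0] → 0x42007  P=1,RW=1,US=1,PS=0
  L1 @0x42[5] → 0x43007  P=1,RW=1,US=1,PS=0
  L2 @0x43[27] → 0x44007  P=1,RW=1,US=1,PS=0
  L3 @0x44[25] → 0x47005  P=1,RW=0,US=1,PS=0
  ⇒ fault: PROTECTION_VIOLATION  — 4 lookups

Access #1 fault: PROTECTION_VIOLATION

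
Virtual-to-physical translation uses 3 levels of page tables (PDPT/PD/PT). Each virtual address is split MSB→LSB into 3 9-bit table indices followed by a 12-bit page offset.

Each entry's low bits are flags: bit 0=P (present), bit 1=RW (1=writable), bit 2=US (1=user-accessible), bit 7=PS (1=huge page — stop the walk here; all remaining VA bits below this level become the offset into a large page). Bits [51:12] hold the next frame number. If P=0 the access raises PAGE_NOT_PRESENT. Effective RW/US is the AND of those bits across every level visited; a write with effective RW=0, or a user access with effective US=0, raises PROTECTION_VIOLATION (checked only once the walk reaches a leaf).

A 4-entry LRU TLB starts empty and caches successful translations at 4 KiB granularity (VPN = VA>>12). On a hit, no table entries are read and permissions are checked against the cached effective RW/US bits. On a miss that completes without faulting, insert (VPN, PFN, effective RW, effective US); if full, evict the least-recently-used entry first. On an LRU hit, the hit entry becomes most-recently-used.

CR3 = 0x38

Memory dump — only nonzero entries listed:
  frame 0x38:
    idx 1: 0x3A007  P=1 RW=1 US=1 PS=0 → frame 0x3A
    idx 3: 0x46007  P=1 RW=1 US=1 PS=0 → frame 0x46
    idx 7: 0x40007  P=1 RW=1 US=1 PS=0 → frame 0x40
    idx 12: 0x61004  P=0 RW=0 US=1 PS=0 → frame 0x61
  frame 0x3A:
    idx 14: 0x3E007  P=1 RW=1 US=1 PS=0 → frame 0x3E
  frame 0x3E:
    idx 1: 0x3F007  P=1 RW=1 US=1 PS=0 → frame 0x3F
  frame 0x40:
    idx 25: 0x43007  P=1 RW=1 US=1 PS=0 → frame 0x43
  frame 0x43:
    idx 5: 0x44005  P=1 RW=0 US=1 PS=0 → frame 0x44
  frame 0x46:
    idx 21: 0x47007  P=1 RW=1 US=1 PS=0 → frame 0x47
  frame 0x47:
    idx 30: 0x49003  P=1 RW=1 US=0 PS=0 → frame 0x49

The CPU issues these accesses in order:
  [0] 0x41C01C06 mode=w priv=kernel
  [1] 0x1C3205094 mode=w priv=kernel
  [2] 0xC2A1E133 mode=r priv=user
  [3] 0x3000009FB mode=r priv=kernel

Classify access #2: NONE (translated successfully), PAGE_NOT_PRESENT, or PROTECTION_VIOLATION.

Trace:
#0 VA=0x41C01C06 (w,kernel):
  lvl0: tbl 0x38, slot 1 ⇒ 0x3A007 (P1/RW1/US1/PS0)
  lvl1: tbl 0x3A, slot 14 ⇒ 0x3E007 (P1/RW1/US1/PS0)
  lvl2: tbl 0x3E, slot 1 ⇒ 0x3F007 (P1/RW1/US1/PS0)
  ⇒ phys 0x3FC06  [3 reads]
#1 VA=0x1C3205094 (w,kernel):
  lvl0: tbl 0x38, slot 7 ⇒ 0x40007 (P1/RW1/US1/PS0)
  lvl1: tbl 0x40, slot 25 ⇒ 0x43007 (P1/RW1/US1/PS0)
  lvl2: tbl 0x43, slot 5 ⇒ 0x44005 (P1/RW0/US1/PS0)
  → PROTECTION_VIOLATION  (3 entries read)
#2 VA=0xC2A1E133 (r,user):
  lvl0: tbl 0x38, slot 3 ⇒ 0x46007 (P1/RW1/US1/PS0)
  lvl1: tbl 0x46, slot 21 ⇒ 0x47007 (P1/RW1/US1/PS0)
  lvl2: tbl 0x47, slot 30 ⇒ 0x49003 (P1/RW1/US0/PS0)
  → PROTECTION_VIOLATION  (3 entries read)
#3 VA=0x3000009FB (r,kernel):
  lvl0: tbl 0x38, slot 12 ⇒ 0x61004 (P0/RW0/US1/PS0)
  → PAGE_NOT_PRESENT  (1 entries read)

Access #2 fault: PROTECTION_VIOLATION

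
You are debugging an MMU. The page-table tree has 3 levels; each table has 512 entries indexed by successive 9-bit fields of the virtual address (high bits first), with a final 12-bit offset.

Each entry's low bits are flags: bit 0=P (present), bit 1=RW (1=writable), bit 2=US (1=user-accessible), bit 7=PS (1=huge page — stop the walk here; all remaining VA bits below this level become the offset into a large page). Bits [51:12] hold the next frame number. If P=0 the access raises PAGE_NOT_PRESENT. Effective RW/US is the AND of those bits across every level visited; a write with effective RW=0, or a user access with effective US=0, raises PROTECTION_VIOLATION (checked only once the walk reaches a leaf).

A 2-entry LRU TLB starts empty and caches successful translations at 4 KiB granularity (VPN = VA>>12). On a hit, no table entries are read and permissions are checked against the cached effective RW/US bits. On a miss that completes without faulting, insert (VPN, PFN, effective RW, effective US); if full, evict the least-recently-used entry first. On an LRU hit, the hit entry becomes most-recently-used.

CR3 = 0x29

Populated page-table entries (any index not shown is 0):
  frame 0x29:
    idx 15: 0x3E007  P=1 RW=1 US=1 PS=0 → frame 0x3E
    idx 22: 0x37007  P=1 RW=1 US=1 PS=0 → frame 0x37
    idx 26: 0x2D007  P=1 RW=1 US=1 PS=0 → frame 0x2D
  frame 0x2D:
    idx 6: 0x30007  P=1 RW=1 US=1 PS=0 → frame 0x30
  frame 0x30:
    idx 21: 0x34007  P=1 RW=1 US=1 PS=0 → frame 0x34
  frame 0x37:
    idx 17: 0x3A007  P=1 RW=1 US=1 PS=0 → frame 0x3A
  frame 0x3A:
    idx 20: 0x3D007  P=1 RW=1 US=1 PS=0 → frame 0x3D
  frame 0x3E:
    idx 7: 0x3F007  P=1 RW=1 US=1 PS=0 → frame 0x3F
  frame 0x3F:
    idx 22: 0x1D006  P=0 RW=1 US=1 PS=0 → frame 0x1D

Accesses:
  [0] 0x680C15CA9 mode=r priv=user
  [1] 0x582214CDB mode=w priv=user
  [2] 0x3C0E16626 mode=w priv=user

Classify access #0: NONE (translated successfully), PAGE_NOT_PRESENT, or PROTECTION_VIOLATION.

Walk each access:
#0 VA=0x680C15CA9 (r,user):
  L0 @0x29[26] → 0x2D007  P=1,RW=1,US=1,PS=0
  L1 @0x2D[6] → 0x30007  P=1,RW=1,US=1,PS=0
  L2 @0x30[21] → 0x34007  P=1,RW=1,US=1,PS=0
  ⇒ phys 0x34CA9  [3 reads]
#1 VA=0x582214CDB (w,user):
  L0 @0x29[22] → 0x37007  P=1,RW=1,US=1,PS=0
  L1 @0x37[17] → 0x3A007  P=1,RW=1,US=1,PS=0
  L2 @0x3A[20] → 0x3D007  P=1,RW=1,US=1,PS=0
  ⇒ phys 0x3DCDB  [3 reads]
#2 VA=0x3C0E16626 (w,user):
  L0 @0x29[15] → 0x3E007  P=1,RW=1,US=1,PS=0
  L1 @0x3E[7] → 0x3F007  P=1,RW=1,US=1,PS=0
  L2 @0x3F[22] → 0x1D006  P=0,RW=1,US=1,PS=0
  ⇒ fault: PAGE_NOT_PRESENT  — 3 lookups

Access #0 fault: NONE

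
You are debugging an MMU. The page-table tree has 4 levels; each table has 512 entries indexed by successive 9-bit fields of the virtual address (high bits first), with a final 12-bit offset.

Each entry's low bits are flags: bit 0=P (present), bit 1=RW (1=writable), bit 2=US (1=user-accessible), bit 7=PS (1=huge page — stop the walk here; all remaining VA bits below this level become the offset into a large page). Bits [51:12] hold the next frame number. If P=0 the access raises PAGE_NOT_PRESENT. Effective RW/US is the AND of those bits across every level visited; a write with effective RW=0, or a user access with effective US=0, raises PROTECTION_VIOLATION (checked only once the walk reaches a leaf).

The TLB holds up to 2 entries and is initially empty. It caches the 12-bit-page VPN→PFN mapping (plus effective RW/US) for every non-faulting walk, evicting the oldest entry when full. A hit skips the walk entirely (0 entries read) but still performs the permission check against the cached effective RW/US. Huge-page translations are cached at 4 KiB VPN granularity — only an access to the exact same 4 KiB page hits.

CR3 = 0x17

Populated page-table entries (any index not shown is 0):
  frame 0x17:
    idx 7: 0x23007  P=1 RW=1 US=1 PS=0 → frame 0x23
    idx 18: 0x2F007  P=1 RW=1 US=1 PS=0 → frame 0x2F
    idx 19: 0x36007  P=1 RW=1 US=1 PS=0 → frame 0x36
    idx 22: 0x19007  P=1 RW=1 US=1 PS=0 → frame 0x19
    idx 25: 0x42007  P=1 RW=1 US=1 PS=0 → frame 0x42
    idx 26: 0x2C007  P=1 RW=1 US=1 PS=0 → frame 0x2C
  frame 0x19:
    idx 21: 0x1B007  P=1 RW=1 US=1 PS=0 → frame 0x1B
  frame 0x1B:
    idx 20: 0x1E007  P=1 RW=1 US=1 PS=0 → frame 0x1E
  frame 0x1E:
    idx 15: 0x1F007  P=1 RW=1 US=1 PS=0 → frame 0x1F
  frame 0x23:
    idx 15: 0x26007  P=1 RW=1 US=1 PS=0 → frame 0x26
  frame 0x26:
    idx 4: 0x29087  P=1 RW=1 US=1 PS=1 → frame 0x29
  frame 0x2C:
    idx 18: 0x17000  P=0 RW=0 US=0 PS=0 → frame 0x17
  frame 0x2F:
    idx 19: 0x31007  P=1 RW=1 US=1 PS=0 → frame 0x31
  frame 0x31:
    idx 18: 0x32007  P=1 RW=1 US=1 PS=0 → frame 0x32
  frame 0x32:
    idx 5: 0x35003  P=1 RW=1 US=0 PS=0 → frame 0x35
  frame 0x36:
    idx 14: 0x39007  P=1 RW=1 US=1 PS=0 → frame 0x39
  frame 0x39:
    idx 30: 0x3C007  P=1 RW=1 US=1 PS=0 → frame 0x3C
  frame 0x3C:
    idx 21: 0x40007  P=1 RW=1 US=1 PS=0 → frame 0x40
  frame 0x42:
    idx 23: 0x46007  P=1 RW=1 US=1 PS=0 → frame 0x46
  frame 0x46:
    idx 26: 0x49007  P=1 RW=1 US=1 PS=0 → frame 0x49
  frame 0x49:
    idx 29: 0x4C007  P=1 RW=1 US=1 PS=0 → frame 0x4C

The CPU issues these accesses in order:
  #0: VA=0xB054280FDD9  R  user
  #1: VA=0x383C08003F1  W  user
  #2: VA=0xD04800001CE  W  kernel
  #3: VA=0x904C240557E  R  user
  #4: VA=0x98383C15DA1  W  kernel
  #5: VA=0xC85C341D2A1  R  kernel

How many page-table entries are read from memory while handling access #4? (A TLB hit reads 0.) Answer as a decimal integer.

Trace:
#0 VA=0xB054280FDD9 (r,user):
  [0] read 0x17 idx=22: raw=0x19007 flags P=1 W=1 U=1 S=0
  [1] read 0x19 idx=21: raw=0x1B007 flags P=1 W=1 U=1 S=0
  [2] read 0x1B idx=20: raw=0x1E007 flags P=1 W=1 U=1 S=0
  [3] read 0x1E idx=15: raw=0x1F007 flags P=1 W=1 U=1 S=0
  ✓ 0x1FDD9  — 4 lookups
#1 VA=0x383C08003F1 (w,user):
  [0] read 0x17 idx=7: raw=0x23007 flags P=1 W=1 U=1 S=0
  [1] read 0x23 idx=15: raw=0x26007 flags P=1 W=1 U=1 S=0
  [2] read 0x26 idx=4: raw=0x29087 flags P=1 W=1 U=1 S=1
  ✓ 0x293F1 (huge @L2)  — 3 lookups
#2 VA=0xD04800001CE (w,kernel):
  [0] read 0x17 idx=26: raw=0x2C007 flags P=1 W=1 U=1 S=0
  [1] read 0x2C idx=18: raw=0x17000 flags P=0 W=0 U=0 S=0
  → PAGE_NOT_PRESENT  (2 entries read)
#3 VA=0x904C240557E (r,user):
  [0] read 0x17 idx=18: raw=0x2F007 flags P=1 W=1 U=1 S=0
  [1] read 0x2F idx=19: raw=0x31007 flags P=1 W=1 U=1 S=0
  [2] read 0x31 idx=18: raw=0x32007 flags P=1 W=1 U=1 S=0
  [3] read 0x32 idx=5: raw=0x35003 flags P=1 W=1 U=0 S=0
  → PROTECTION_VIOLATION  (4 entries read)
#4 VA=0x98383C15DA1 (w,kernel):
  [0] read 0x17 idx=19: raw=0x36007 flags P=1 W=1 U=1 S=0
  [1] read 0x36 idx=14: raw=0x39007 flags P=1 W=1 U=1 S=0
  [2] read 0x39 idx=30: raw=0x3C007 flags P=1 W=1 U=1 S=0
  [3] read 0x3C idx=21: raw=0x40007 flags P=1 W=1 U=1 S=0
  ✓ 0x40DA1  — 4 lookups
#5 VA=0xC85C341D2A1 (r,kernel):
  [0] read 0x17 idx=25: raw=0x42007 flags P=1 W=1 U=1 S=0
  [1] read 0x42 idx=23: raw=0x46007 flags P=1 W=1 U=1 S=0
  [2] read 0x46 idx=26: raw=0x49007 flags P=1 W=1 U=1 S=0
  [3] read 0x49 idx=29: raw=0x4C007 flags P=1 W=1 U=1 S=0
  ✓ 0x4C2A1  — 4 lookups

Entries read for #4: 4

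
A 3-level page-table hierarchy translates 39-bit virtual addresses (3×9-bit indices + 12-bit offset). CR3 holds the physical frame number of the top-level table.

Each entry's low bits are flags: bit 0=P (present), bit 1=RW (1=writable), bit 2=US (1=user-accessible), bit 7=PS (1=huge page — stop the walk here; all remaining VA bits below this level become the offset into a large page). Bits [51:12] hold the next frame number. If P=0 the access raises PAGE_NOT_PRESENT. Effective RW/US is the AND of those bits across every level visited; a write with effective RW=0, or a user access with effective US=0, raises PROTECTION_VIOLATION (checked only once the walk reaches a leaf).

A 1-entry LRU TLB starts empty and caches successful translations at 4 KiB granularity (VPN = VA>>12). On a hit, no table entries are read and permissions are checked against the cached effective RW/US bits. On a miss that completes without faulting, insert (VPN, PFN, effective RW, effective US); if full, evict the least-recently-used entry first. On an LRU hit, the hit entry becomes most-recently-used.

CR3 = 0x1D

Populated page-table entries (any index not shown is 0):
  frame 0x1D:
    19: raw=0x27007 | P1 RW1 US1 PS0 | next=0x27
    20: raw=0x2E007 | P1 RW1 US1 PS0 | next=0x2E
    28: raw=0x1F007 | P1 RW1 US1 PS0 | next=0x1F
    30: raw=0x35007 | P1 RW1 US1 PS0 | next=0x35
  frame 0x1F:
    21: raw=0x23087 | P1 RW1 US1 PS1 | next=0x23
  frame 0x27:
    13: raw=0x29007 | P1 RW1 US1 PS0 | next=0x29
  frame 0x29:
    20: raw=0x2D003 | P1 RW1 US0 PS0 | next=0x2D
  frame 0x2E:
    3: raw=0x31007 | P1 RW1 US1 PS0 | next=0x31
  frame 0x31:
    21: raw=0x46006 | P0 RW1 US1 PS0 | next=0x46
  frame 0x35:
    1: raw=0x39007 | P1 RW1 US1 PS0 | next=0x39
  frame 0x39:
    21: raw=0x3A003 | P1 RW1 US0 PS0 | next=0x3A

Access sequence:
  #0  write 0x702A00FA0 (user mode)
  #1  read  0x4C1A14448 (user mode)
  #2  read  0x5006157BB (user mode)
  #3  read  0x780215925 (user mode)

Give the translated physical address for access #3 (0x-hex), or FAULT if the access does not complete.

Per-access translation:
#0 VA=0x702A00FA0 (w,user):
  L0: frame=0x1D idx=28 entry=0x1F007 [P=1 RW=1 US=1 PS=0]
  L1: frame=0x1F idx=21 entry=0x23087 [P=1 RW=1 US=1 PS=1]
  ✓ 0x23FA0 (huge @L1)  — 2 lookups
#1 VA=0x4C1A14448 (r,user):
  L0: frame=0x1D idx=19 entry=0x27007 [P=1 RW=1 US=1 PS=0]
  L1: frame=0x27 idx=13 entry=0x29007 [P=1 RW=1 US=1 PS=0]
  L2: frame=0x29 idx=20 entry=0x2D003 [P=1 RW=1 US=0 PS=0]
  ✗ PROTECTION_VIOLATION  [3 reads]
#2 VA=0x5006157BB (r,user):
  L0: frame=0x1D idx=20 entry=0x2E007 [P=1 RW=1 US=1 PS=0]
  L1: frame=0x2E idx=3 entry=0x31007 [P=1 RW=1 US=1 PS=0]
  L2: frame=0x31 idx=21 entry=0x46006 [P=0 RW=1 US=1 PS=0]
  ✗ PAGE_NOT_PRESENT  [3 reads]
#3 VA=0x780215925 (r,user):
  L0: frame=0x1D idx=30 entry=0x35007 [P=1 RW=1 US=1 PS=0]
  L1: frame=0x35 idx=1 entry=0x39007 [P=1 RW=1 US=1 PS=0]
  L2: frame=0x39 idx=21 entry=0x3A003 [P=1 RW=1 US=0 PS=0]
  ✗ PROTECTION_VIOLATION  [3 reads]

Access #3 PA: FAULT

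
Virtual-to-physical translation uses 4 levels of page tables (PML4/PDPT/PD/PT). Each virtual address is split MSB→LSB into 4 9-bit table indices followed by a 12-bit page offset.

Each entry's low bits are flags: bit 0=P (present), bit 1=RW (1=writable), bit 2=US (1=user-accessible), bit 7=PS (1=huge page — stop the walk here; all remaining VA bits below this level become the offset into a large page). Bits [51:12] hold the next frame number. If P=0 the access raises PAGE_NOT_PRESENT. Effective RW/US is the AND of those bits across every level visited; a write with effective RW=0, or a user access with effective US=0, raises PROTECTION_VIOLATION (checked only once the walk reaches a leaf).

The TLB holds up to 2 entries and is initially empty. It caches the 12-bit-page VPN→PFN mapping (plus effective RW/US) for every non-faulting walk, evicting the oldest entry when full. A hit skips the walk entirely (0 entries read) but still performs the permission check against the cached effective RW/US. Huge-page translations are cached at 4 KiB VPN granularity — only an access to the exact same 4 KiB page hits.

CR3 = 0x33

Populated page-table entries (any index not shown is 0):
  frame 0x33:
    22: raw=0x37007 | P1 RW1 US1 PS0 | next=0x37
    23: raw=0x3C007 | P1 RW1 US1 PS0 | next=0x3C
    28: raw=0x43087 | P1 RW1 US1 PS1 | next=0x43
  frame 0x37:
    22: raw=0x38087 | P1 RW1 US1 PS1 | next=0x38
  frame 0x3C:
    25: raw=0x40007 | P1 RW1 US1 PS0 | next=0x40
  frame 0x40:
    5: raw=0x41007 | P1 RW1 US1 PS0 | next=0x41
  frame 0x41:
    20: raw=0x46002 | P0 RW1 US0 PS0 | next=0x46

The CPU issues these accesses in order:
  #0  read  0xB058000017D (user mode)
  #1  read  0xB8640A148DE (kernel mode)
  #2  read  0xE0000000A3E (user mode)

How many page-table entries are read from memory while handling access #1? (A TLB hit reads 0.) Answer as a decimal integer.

Trace:
#0 VA=0xB058000017D (r,user):
  lvl0: tbl 0x33, slot 22 ⇒ 0x37007 (P1/RW1/US1/PS0)
  lvl1: tbl 0x37, slot 22 ⇒ 0x38087 (P1/RW1/US1/PS1)
  ✓ 0x3817D (huge @L1)  — 2 lookups
#1 VA=0xB8640A148DE (r,kernel):
  lvl0: tbl 0x33, slot 23 ⇒ 0x3C007 (P1/RW1/US1/PS0)
  lvl1: tbl 0x3C, slot 25 ⇒ 0x40007 (P1/RW1/US1/PS0)
  lvl2: tbl 0x40, slot 5 ⇒ 0x41007 (P1/RW1/US1/PS0)
  lvl3: tbl 0x41, slot 20 ⇒ 0x46002 (P0/RW1/US0/PS0)
  ⇒ fault: PAGE_NOT_PRESENT  — 4 lookups
#2 VA=0xE0000000A3E (r,user):
  lvl0: tbl 0x33, slot 28 ⇒ 0x43087 (P1/RW1/US1/PS1)
  ✓ 0x43A3E (huge @L0)  — 1 lookups

Entries read for #1: 4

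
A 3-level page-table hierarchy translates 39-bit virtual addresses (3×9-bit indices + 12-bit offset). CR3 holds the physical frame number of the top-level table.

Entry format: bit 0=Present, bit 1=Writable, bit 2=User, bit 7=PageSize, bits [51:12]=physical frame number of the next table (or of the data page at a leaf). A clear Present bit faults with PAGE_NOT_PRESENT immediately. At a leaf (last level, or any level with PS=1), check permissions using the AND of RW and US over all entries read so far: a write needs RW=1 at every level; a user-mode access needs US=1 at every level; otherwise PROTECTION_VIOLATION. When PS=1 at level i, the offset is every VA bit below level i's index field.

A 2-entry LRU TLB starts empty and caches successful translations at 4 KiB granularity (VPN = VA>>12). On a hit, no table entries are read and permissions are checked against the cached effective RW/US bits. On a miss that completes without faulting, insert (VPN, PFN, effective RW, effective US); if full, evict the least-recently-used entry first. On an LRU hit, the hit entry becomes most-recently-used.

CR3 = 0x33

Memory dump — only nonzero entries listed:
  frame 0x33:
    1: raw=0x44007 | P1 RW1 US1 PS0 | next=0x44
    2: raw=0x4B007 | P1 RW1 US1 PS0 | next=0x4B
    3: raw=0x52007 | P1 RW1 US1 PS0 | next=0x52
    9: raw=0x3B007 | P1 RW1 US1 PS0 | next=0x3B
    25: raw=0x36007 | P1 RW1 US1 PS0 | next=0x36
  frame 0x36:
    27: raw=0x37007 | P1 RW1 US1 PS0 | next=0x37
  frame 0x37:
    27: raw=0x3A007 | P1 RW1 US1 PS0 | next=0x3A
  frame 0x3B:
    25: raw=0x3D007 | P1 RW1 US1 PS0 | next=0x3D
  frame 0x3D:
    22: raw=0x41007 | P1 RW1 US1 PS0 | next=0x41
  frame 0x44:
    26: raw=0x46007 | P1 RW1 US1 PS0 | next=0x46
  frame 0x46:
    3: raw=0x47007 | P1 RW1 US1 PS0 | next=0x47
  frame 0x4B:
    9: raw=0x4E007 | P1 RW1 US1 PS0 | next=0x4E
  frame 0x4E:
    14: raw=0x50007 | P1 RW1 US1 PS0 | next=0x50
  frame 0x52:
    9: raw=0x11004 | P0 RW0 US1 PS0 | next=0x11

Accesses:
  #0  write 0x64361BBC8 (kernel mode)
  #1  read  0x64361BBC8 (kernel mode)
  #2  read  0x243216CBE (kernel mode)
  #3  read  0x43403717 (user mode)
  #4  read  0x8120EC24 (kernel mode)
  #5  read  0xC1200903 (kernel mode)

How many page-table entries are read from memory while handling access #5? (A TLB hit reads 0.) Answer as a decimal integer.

Trace:
#0 VA=0x64361BBC8 (w,kernel):
  lvl0: tbl 0x33, slot 25 ⇒ 0x36007 (P1/RW1/US1/PS0)
  lvl1: tbl 0x36, slot 27 ⇒ 0x37007 (P1/RW1/US1/PS0)
  lvl2: tbl 0x37, slot 27 ⇒ 0x3A007 (P1/RW1/US1/PS0)
  ✓ 0x3ABC8  — 3 lookups
#1 VA=0x64361BBC8 (r,kernel):
  TLB hit vpn=0x64361B → PA=0x3ABC8
#2 VA=0x243216CBE (r,kernel):
  lvl0: tbl 0x33, slot 9 ⇒ 0x3B007 (P1/RW1/US1/PS0)
  lvl1: tbl 0x3B, slot 25 ⇒ 0x3D007 (P1/RW1/US1/PS0)
  lvl2: tbl 0x3D, slot 22 ⇒ 0x41007 (P1/RW1/US1/PS0)
  ✓ 0x41CBE  — 3 lookups
#3 VA=0x43403717 (r,user):
  lvl0: tbl 0x33, slot 1 ⇒ 0x44007 (P1/RW1/US1/PS0)
  lvl1: tbl 0x44, slot 26 ⇒ 0x46007 (P1/RW1/US1/PS0)
  lvl2: tbl 0x46, slot 3 ⇒ 0x47007 (P1/RW1/US1/PS0)
  ✓ 0x47717  — 3 lookups
#4 VA=0x8120EC24 (r,kernel):
  lvl0: tbl 0x33, slot 2 ⇒ 0x4B007 (P1/RW1/US1/PS0)
  lvl1: tbl 0x4B, slot 9 ⇒ 0x4E007 (P1/RW1/US1/PS0)
  lvl2: tbl 0x4E, slot 14 ⇒ 0x50007 (P1/RW1/US1/PS0)
  ✓ 0x50C24  — 3 lookups
#5 VA=0xC1200903 (r,kernel):
  lvl0: tbl 0x33, slot 3 ⇒ 0x52007 (P1/RW1/US1/PS0)
  lvl1: tbl 0x52, slot 9 ⇒ 0x11004 (P0/RW0/US1/PS0)
  ⇒ fault: PAGE_NOT_PRESENT  — 2 lookups

Entries read for #5: 2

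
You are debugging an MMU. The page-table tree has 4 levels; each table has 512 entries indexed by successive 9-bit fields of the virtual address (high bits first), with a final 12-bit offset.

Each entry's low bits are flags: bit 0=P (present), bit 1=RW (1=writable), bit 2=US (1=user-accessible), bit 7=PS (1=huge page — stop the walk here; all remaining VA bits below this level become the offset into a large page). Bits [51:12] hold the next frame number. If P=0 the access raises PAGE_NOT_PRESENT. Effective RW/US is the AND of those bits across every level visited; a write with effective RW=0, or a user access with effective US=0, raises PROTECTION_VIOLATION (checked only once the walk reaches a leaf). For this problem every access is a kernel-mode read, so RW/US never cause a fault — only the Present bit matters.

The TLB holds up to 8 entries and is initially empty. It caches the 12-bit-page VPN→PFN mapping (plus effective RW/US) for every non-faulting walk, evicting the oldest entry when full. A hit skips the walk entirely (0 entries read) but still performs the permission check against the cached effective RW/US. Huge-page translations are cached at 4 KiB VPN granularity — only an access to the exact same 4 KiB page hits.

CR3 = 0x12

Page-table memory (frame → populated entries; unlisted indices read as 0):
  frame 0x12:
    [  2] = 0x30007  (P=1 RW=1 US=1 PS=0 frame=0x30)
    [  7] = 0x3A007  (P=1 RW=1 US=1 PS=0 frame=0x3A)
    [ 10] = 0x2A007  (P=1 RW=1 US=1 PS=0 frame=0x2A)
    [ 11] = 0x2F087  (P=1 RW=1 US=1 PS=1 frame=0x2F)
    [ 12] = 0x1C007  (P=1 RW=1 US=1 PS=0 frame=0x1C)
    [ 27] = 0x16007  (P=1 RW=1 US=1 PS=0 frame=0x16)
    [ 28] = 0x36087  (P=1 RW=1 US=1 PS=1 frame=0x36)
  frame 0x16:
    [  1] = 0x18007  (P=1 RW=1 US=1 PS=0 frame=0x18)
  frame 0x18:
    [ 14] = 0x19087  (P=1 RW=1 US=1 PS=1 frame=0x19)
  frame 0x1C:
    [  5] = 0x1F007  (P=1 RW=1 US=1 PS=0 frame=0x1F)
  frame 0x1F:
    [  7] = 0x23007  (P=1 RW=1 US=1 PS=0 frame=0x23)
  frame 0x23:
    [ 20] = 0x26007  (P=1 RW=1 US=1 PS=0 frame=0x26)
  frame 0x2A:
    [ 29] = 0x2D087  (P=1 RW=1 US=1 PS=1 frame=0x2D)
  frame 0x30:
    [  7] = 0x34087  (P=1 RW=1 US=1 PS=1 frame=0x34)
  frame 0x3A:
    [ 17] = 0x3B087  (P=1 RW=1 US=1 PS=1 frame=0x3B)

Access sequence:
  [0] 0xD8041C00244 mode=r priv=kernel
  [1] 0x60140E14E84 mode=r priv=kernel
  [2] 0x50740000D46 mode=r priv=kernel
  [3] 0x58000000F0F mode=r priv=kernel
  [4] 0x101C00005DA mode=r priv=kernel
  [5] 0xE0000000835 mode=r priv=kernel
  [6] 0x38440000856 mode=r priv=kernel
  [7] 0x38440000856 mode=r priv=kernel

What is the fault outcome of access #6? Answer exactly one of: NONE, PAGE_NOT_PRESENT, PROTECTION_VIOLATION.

Walk each access:
#0 VA=0xD8041C00244 (r,kernel):
  [0] read 0x12 idx=27: raw=0x16007 flags P=1 W=1 U=1 S=0
  [1] read 0x16 idx=1: raw=0x18007 flags P=1 W=1 U=1 S=0
  [2] read 0x18 idx=14: raw=0x19087 flags P=1 W=1 U=1 S=1
  → PA=0x19244 (huge @L2)  (3 entries read)
#1 VA=0x60140E14E84 (r,kernel):
  [0] read 0x12 idx=12: raw=0x1C007 flags P=1 W=1 U=1 S=0
  [1] read 0x1C idx=5: raw=0x1F007 flags P=1 W=1 U=1 S=0
  [2] read 0x1F idx=7: raw=0x23007 flags P=1 W=1 U=1 S=0
  [3] read 0x23 idx=20: raw=0x26007 flags P=1 W=1 U=1 S=0
  → PA=0x26E84  (4 entries read)
#2 VA=0x50740000D46 (r,kernel):
  [0] read 0x12 idx=10: raw=0x2A007 flags P=1 W=1 U=1 S=0
  [1] read 0x2A idx=29: raw=0x2D087 flags P=1 W=1 U=1 S=1
  → PA=0x2DD46 (huge @L1)  (2 entries read)
#3 VA=0x58000000F0F (r,kernel):
  [0] read 0x12 idx=11: raw=0x2F087 flags P=1 W=1 U=1 S=1
  → PA=0x2FF0F (huge @L0)  (1 entries read)
#4 VA=0x101C00005DA (r,kernel):
  [0] read 0x12 idx=2: raw=0x30007 flags P=1 W=1 U=1 S=0
  [1] read 0x30 idx=7: raw=0x34087 flags P=1 W=1 U=1 S=1
  → PA=0x345DA (huge @L1)  (2 entries read)
#5 VA=0xE0000000835 (r,kernel):
  [0] read 0x12 idx=28: raw=0x36087 flags P=1 W=1 U=1 S=1
  → PA=0x36835 (huge @L0)  (1 entries read)
#6 VA=0x38440000856 (r,kernel):
  [0] read 0x12 idx=7: raw=0x3A007 flags P=1 W=1 U=1 S=0
  [1] read 0x3A idx=17: raw=0x3B087 flags P=1 W=1 U=1 S=1
  → PA=0x3B856 (huge @L1)  (2 entries read)
#7 VA=0x38440000856 (r,kernel):
  TLB hit vpn=0x38440000 → PA=0x3B856

Access #6 fault: NONE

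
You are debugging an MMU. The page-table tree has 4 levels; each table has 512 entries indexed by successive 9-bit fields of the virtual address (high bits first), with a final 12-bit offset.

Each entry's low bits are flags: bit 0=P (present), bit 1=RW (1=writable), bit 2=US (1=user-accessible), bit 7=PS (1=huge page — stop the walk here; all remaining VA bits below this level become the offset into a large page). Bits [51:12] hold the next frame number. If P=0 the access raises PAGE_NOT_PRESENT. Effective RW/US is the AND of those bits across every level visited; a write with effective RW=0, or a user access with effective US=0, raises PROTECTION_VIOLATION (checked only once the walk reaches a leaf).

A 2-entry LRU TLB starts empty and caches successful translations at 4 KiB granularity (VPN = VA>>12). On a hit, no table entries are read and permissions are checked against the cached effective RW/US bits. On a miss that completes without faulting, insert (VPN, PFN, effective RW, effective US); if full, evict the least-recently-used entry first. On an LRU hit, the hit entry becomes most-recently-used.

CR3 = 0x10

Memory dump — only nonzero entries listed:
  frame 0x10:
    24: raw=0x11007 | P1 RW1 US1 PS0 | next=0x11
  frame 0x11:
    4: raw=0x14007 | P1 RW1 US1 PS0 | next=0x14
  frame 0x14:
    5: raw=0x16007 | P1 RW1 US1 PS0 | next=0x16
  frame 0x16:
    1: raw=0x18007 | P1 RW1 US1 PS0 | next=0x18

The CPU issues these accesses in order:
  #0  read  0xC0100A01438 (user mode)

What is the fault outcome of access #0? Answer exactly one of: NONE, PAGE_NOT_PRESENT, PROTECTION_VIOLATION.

Per-access translation:
#0 VA=0xC0100A01438 (r,user):
  lvl0: tbl 0x10, slot 24 ⇒ 0x11007 (P1/RW1/US1/PS0)
  lvl1: tbl 0x11, slot 4 ⇒ 0x14007 (P1/RW1/US1/PS0)
  lvl2: tbl 0x14, slot 5 ⇒ 0x16007 (P1/RW1/US1/PS0)
  lvl3: tbl 0x16, slot 1 ⇒ 0x18007 (P1/RW1/US1/PS0)
  ⇒ phys 0x18438  [4 reads]

Access #0 fault: NONE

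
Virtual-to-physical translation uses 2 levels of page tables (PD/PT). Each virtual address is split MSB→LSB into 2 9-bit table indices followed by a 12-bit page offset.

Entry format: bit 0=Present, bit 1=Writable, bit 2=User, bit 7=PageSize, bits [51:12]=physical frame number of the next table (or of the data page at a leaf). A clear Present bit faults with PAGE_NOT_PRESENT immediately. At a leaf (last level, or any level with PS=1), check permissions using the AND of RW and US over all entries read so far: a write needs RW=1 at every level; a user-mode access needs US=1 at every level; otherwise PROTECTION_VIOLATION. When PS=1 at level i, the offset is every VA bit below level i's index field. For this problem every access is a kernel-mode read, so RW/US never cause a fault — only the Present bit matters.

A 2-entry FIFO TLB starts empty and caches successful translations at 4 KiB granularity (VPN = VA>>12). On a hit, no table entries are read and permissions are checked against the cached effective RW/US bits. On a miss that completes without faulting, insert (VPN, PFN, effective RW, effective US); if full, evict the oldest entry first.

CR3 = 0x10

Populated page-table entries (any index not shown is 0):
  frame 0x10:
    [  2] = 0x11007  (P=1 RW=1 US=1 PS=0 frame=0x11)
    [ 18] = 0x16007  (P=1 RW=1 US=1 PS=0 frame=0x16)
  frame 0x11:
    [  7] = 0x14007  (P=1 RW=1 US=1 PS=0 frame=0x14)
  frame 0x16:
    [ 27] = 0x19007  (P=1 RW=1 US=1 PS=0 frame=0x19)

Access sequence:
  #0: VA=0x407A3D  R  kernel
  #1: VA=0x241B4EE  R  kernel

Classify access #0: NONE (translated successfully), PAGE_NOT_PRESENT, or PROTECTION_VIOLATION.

Walk each access:
#0 VA=0x407A3D (r,kernel):
  [0] read 0x10 idx=2: raw=0x11007 flags P=1 W=1 U=1 S=0
  [1] read 0x11 idx=7: raw=0x14007 flags P=1 W=1 U=1 S=0
  ✓ 0x14A3D  — 2 lookups
#1 VA=0x241B4EE (r,kernel):
  [0] read 0x10 idx=18: raw=0x16007 flags P=1 W=1 U=1 S=0
  [1] read 0x16 idx=27: raw=0x19007 flags P=1 W=1 U=1 S=0
  ✓ 0x194EE  — 2 lookups

Access #0 fault: NONE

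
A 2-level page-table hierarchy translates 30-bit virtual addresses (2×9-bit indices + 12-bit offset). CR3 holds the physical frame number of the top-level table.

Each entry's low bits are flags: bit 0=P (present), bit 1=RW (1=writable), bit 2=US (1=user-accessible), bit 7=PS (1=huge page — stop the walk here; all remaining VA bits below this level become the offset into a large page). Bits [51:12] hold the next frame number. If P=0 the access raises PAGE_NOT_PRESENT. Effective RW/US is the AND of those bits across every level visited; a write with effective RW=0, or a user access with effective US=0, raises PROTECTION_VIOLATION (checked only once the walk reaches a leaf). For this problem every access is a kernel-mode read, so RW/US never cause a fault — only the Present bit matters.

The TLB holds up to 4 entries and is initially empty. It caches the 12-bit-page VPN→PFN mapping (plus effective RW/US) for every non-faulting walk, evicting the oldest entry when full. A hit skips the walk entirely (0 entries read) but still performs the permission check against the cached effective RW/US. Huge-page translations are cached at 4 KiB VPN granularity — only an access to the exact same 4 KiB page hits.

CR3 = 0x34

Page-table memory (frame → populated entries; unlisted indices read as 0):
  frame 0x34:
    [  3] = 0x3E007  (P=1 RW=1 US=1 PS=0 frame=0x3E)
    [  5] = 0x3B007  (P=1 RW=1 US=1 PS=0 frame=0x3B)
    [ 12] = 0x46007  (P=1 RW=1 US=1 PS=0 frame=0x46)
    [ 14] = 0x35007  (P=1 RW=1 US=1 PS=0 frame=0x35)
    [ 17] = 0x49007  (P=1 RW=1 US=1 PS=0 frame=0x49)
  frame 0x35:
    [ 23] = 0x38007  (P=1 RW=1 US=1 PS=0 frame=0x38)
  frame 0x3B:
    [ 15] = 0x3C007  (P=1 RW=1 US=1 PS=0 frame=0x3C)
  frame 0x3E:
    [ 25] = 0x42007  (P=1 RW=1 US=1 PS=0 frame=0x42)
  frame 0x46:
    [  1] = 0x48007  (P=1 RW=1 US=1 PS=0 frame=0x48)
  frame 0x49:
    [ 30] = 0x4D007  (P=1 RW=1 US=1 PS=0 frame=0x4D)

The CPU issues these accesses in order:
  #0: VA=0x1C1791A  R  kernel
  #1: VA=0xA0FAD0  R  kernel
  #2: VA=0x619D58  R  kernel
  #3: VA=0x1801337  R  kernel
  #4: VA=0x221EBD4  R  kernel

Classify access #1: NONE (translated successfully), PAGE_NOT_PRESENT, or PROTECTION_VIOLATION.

Walk each access:
#0 VA=0x1C1791A (r,kernel):
  L0 @0x34[14] → 0x35007  P=1,RW=1,US=1,PS=0
  L1 @0x35[23] → 0x38007  P=1,RW=1,US=1,PS=0
  → PA=0x3891A  (2 entries read)
#1 VA=0xA0FAD0 (r,kernel):
  L0 @0x34[5] → 0x3B007  P=1,RW=1,US=1,PS=0
  L1 @0x3B[15] → 0x3C007  P=1,RW=1,US=1,PS=0
  → PA=0x3CAD0  (2 entries read)
#2 VA=0x619D58 (r,kernel):
  L0 @0x34[3] → 0x3E007  P=1,RW=1,US=1,PS=0
  L1 @0x3E[25] → 0x42007  P=1,RW=1,US=1,PS=0
  → PA=0x42D58  (2 entries read)
#3 VA=0x1801337 (r,kernel):
  L0 @0x34[12] → 0x46007  P=1,RW=1,US=1,PS=0
  L1 @0x46[1] → 0x48007  P=1,RW=1,US=1,PS=0
  → PA=0x48337  (2 entries read)
#4 VA=0x221EBD4 (r,kernel):
  L0 @0x34[17] → 0x49007  P=1,RW=1,US=1,PS=0
  L1 @0x49[30] → 0x4D007  P=1,RW=1,US=1,PS=0
  → PA=0x4DBD4  (2 entries read)

Access #1 fault: NONE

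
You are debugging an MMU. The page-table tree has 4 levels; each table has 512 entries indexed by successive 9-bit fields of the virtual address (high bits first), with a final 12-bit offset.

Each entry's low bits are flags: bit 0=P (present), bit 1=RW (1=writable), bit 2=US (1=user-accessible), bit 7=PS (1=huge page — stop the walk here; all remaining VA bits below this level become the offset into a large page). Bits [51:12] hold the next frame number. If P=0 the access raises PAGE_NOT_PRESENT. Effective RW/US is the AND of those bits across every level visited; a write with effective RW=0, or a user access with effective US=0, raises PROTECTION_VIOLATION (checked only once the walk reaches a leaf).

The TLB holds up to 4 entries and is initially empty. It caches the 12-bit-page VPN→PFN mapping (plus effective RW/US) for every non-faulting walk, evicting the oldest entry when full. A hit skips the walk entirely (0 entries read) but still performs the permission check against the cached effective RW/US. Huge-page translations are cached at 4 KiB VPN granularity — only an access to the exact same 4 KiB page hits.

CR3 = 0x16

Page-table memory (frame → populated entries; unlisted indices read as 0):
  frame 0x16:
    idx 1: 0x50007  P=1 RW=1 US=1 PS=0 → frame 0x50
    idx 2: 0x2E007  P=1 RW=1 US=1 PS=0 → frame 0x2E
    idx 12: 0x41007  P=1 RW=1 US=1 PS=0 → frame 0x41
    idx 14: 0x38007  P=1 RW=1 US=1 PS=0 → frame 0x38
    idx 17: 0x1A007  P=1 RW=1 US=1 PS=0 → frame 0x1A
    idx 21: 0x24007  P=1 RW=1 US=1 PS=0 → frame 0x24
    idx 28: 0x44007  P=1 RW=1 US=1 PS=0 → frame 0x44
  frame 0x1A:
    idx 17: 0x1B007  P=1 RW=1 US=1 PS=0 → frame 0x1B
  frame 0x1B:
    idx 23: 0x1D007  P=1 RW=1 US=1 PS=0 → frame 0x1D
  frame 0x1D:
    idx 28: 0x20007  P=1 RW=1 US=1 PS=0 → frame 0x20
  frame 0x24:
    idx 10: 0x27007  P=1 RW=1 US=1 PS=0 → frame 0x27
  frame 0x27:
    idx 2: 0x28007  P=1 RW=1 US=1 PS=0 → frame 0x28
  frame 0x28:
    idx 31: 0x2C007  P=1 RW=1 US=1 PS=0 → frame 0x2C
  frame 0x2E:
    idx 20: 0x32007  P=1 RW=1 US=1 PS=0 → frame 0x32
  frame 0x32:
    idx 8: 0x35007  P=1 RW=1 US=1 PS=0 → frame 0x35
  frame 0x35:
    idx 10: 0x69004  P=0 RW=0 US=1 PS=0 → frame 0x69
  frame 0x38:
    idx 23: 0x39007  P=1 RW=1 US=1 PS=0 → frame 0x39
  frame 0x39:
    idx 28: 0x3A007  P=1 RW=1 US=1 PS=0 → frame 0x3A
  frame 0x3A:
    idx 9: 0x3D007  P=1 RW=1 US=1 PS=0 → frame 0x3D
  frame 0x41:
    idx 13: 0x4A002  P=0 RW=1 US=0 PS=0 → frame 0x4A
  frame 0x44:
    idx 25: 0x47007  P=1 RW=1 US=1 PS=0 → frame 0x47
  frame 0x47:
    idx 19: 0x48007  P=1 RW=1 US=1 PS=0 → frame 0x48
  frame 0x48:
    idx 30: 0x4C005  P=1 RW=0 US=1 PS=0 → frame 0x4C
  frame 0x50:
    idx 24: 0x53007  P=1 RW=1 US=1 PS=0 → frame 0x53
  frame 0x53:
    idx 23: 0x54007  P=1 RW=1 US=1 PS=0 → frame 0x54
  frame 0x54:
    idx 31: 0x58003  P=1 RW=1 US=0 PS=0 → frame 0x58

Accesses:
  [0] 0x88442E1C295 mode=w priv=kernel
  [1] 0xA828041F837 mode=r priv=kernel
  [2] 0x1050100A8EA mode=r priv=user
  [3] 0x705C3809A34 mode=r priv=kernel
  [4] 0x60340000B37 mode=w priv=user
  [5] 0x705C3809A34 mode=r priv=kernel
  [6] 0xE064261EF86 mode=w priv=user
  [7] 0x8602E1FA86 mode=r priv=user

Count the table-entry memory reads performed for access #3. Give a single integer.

Trace:
#0 VA=0x88442E1C295 (w,kernel):
  lvl0: tbl 0x16, slot 17 ⇒ 0x1A007 (P1/RW1/US1/PS0)
  lvl1: tbl 0x1A, slot 17 ⇒ 0x1B007 (P1/RW1/US1/PS0)
  lvl2: tbl 0x1B, slot 23 ⇒ 0x1D007 (P1/RW1/US1/PS0)
  lvl3: tbl 0x1D, slot 28 ⇒ 0x20007 (P1/RW1/US1/PS0)
  ✓ 0x20295  — 4 lookups
#1 VA=0xA828041F837 (r,kernel):
  lvl0: tbl 0x16, slot 21 ⇒ 0x24007 (P1/RW1/US1/PS0)
  lvl1: tbl 0x24, slot 10 ⇒ 0x27007 (P1/RW1/US1/PS0)
  lvl2: tbl 0x27, slot 2 ⇒ 0x28007 (P1/RW1/US1/PS0)
  lvl3: tbl 0x28, slot 31 ⇒ 0x2C007 (P1/RW1/US1/PS0)
  ✓ 0x2C837  — 4 lookups
#2 VA=0x1050100A8EA (r,user):
  lvl0: tbl 0x16, slot 2 ⇒ 0x2E007 (P1/RW1/US1/PS0)
  lvl1: tbl 0x2E, slot 20 ⇒ 0x32007 (P1/RW1/US1/PS0)
  lvl2: tbl 0x32, slot 8 ⇒ 0x35007 (P1/RW1/US1/PS0)
  lvl3: tbl 0x35, slot 10 ⇒ 0x69004 (P0/RW0/US1/PS0)
  ✗ PAGE_NOT_PRESENT  [4 reads]
#3 VA=0x705C3809A34 (r,kernel):
  lvl0: tbl 0x16, slot 14 ⇒ 0x38007 (P1/RW1/US1/PS0)
  lvl1: tbl 0x38, slot 23 ⇒ 0x39007 (P1/RW1/US1/PS0)
  lvl2: tbl 0x39, slot 28 ⇒ 0x3A007 (P1/RW1/US1/PS0)
  lvl3: tbl 0x3A, slot 9 ⇒ 0x3D007 (P1/RW1/US1/PS0)
  ✓ 0x3DA34  — 4 lookups
#4 VA=0x60340000B37 (w,user):
  lvl0: tbl 0x16, slot 12 ⇒ 0x41007 (P1/RW1/US1/PS0)
  lvl1: tbl 0x41, slot 13 ⇒ 0x4A002 (P0/RW1/US0/PS0)
  ✗ PAGE_NOT_PRESENT  [2 reads]
#5 VA=0x705C3809A34 (r,kernel):
  TLB hit vpn=0x705C3809 → PA=0x3DA34
#6 VA=0xE064261EF86 (w,user):
  lvl0: tbl 0x16, slot 28 ⇒ 0x44007 (P1/RW1/US1/PS0)
  lvl1: tbl 0x44, slot 25 ⇒ 0x47007 (P1/RW1/US1/PS0)
  lvl2: tbl 0x47, slot 19 ⇒ 0x48007 (P1/RW1/US1/PS0)
  lvl3: tbl 0x48, slot 30 ⇒ 0x4C005 (P1/RW0/US1/PS0)
  ✗ PROTECTION_VIOLATION  [4 reads]
#7 VA=0x8602E1FA86 (r,user):
  lvl0: tbl 0x16, slot 1 ⇒ 0x50007 (P1/RW1/US1/PS0)
  lvl1: tbl 0x50, slot 24 ⇒ 0x53007 (P1/RW1/US1/PS0)
  lvl2: tbl 0x53, slot 23 ⇒ 0x54007 (P1/RW1/US1/PS0)
  lvl3: tbl 0x54, slot 31 ⇒ 0x58003 (P1/RW1/US0/PS0)
  ✗ PROTECTION_VIOLATION  [4 reads]

Entries read for #3: 4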